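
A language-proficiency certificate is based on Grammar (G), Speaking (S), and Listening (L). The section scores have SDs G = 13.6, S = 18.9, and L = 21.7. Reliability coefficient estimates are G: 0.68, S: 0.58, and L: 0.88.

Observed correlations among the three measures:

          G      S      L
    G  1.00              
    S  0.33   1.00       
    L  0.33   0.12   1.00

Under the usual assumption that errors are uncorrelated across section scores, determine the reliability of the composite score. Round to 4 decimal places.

0.8200

Var(G+S+L) = 13.6² + 18.9² + 21.7² + 2·[13.6·18.9·0.33 + 13.6·21.7·0.33 + 18.9·21.7·0.12] = 1013.06 + 462.857 = 1475.92.
Because errors are independent across components, Cov(Tᵢ,Tⱼ) = Cov(Xᵢ,Xⱼ); the off-diagonal part of the true-score variance is the same as above.
True-score variance = [13.6²·0.68 + 18.9²·0.58 + 21.7²·0.88] + 462.857 = 747.338 + 462.857 = 1210.19.
Reliability = 1210.19 / 1475.92 = 0.8200.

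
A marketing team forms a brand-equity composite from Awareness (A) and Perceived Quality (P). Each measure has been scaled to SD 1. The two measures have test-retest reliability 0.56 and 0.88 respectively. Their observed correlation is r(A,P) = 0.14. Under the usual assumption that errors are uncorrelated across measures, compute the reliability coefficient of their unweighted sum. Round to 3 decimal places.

0.754

Var(A+P) = 2 + 2·[0.14] = 2 + 0.28 = 2.28.
Because errors are independent across components, Cov(Tᵢ,Tⱼ) = Cov(Xᵢ,Xⱼ); the off-diagonal part of the true-score variance is the same as above.
True-score variance = [0.56 + 0.88] + 0.28 = 1.44 + 0.28 = 1.72.
Reliability = 1.72 / 2.28 = 0.754.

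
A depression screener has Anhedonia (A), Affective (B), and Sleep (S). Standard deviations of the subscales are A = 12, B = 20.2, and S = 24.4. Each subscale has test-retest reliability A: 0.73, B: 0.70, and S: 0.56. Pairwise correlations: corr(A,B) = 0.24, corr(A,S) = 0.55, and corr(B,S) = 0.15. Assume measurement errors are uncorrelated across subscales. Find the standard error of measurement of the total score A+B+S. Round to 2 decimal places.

20.57

Var(total) = 1147.4 + 586.296 = 1733.7.
True-score variance = 724.15 + 586.296 = 1310.45, so reliability = 0.7559.
Error variance = 1733.7 − 1310.45 = 423.25; SEM = √423.25 = 20.57.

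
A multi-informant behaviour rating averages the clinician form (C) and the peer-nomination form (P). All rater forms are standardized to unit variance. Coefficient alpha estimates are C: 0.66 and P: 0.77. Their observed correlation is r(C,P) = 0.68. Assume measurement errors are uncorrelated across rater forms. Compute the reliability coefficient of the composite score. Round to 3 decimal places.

0.830

Var(C+P) = 2 + 2·[0.68] = 2 + 1.36 = 3.36.
Because errors are independent across components, Cov(Tᵢ,Tⱼ) = Cov(Xᵢ,Xⱼ); the off-diagonal part of the true-score variance is the same as above.
True-score variance = [0.66 + 0.77] + 1.36 = 1.43 + 1.36 = 2.79.
Reliability = 2.79 / 3.36 = 0.830.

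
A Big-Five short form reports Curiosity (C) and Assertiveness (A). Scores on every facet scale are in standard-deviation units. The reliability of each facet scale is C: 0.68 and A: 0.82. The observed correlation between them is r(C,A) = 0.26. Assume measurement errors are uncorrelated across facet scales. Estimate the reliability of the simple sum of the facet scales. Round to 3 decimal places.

0.802

Var(C+A) = 2 + 2·[0.26] = 2 + 0.52 = 2.52.
Because errors are independent across components, Cov(Tᵢ,Tⱼ) = Cov(Xᵢ,Xⱼ); the off-diagonal part of the true-score variance is the same as above.
True-score variance = [0.68 + 0.82] + 0.52 = 1.5 + 0.52 = 2.02.
Reliability = 2.02 / 2.52 = 0.802.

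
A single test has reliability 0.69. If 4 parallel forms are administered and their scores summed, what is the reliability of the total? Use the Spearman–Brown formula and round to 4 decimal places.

ρ_k = kρ / (1 + (k−1)ρ) = 4·0.69 / (1 + 3·0.69) = 2.760 / 3.070 = 0.8990.

0.8990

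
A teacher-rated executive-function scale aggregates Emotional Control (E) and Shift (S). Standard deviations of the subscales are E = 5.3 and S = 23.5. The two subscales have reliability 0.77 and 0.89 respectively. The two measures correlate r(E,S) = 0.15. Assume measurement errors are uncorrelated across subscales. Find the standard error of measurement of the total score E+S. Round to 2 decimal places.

Var(total) = 580.34 + 37.365 = 617.705.
True-score variance = 513.132 + 37.365 = 550.497, so reliability = 0.8912.
Error variance = 617.705 − 550.497 = 67.2082; SEM = √67.2082 = 8.20.

8.20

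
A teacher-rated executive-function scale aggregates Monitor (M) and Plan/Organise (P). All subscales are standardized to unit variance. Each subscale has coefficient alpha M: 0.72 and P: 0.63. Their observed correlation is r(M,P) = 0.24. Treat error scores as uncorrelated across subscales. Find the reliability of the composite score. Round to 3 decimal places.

0.738

Var(M+P) = 2 + 2·[0.24] = 2 + 0.48 = 2.48.
Under uncorrelated errors the observed covariances equal the true-score covariances, so only the own-variance terms attenuate.
True-score variance = [0.72 + 0.63] + 0.48 = 1.35 + 0.48 = 1.83.
Reliability = 1.83 / 2.48 = 0.738.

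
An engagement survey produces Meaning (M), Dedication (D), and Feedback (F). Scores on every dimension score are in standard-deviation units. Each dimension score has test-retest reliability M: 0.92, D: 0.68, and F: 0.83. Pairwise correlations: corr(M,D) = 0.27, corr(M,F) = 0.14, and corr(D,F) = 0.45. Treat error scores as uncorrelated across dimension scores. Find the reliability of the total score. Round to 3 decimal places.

Var(M+D+F) = 3 + 2·[0.27 + 0.14 + 0.45] = 3 + 1.72 = 4.72.
With uncorrelated errors the cross-covariances are all true-score covariance, so they carry over unchanged; only the diagonal terms shrink to ρᵢσᵢ².
True-score variance = [0.92 + 0.68 + 0.83] + 1.72 = 2.43 + 1.72 = 4.15.
Reliability = 4.15 / 4.72 = 0.879.

0.879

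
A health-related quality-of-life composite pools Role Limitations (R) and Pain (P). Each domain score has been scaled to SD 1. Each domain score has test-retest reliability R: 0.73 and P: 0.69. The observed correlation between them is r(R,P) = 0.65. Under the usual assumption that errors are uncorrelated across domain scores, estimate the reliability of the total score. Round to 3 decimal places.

0.824

Var(R+P) = 2 + 2·[0.65] = 2 + 1.3 = 3.3.
Because errors are independent across components, Cov(Tᵢ,Tⱼ) = Cov(Xᵢ,Xⱼ); the off-diagonal part of the true-score variance is the same as above.
True-score variance = [0.73 + 0.69] + 1.3 = 1.42 + 1.3 = 2.72.
Reliability = 2.72 / 3.3 = 0.824.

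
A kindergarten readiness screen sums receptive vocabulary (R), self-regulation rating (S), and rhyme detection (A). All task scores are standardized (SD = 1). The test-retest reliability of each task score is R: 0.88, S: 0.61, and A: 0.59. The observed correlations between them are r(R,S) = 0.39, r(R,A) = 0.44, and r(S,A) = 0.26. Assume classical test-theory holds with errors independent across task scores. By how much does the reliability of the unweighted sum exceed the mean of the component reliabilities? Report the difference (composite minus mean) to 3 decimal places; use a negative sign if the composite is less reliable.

0.129

Var(sum) = 3 + 2.18 = 5.18; true-score variance = 2.08 + 2.18 = 4.26; composite reliability = 0.8224.
Mean component reliability = 0.6933.
Difference = 0.8224 − 0.6933 = 0.129.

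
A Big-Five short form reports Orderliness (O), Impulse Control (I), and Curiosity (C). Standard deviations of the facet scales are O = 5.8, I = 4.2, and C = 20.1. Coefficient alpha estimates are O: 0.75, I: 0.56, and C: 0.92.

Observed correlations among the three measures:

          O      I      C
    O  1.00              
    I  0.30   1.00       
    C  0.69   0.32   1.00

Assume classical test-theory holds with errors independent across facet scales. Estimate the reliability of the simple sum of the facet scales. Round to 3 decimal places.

0.929

Var(O+I+C) = 5.8² + 4.2² + 20.1² + 2·[5.8·4.2·0.30 + 5.8·20.1·0.69 + 4.2·20.1·0.32] = 455.29 + 229.525 = 684.815.
With uncorrelated errors the cross-covariances are all true-score covariance, so they carry over unchanged; only the diagonal terms shrink to ρᵢσᵢ².
True-score variance = [5.8²·0.75 + 4.2²·0.56 + 20.1²·0.92] + 229.525 = 406.798 + 229.525 = 636.323.
Reliability = 636.323 / 684.815 = 0.929.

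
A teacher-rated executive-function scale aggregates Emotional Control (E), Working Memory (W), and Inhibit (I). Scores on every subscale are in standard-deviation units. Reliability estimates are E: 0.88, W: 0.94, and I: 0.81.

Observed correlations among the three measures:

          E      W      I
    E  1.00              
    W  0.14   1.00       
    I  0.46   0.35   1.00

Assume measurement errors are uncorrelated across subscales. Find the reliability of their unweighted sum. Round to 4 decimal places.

Var(E+W+I) = 3 + 2·[0.14 + 0.46 + 0.35] = 3 + 1.9 = 4.9.
Under uncorrelated errors the observed covariances equal the true-score covariances, so only the own-variance terms attenuate.
True-score variance = [0.88 + 0.94 + 0.81] + 1.9 = 2.63 + 1.9 = 4.53.
Reliability = 4.53 / 4.9 = 0.9245.

0.9245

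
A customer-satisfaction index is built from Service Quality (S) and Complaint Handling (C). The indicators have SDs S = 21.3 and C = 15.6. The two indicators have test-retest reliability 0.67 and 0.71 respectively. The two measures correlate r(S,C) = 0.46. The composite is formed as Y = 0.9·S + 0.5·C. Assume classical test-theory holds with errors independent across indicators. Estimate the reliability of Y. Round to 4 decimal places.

0.7545

Var(Y) = 0.9²·21.3² + 0.5²·15.6² + 2·[0.45·21.3·15.6·0.46] = 428.329 + 137.564 = 565.893.
Because errors are independent across components, Cov(Tᵢ,Tⱼ) = Cov(Xᵢ,Xⱼ); the off-diagonal part of the true-score variance is the same as above.
True-score variance = [0.9²·21.3²·0.67 + 0.5²·15.6²·0.71] + 137.564 = 289.414 + 137.564 = 426.978.
Reliability = 426.978 / 565.893 = 0.7545.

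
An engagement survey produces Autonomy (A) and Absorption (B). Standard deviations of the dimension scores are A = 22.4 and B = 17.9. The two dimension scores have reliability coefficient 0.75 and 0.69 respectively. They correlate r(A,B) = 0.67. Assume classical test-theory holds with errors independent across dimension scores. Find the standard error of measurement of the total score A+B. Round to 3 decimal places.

14.992

Var(total) = 822.17 + 537.286 = 1359.46.
True-score variance = 597.403 + 537.286 = 1134.69, so reliability = 0.8347.
Error variance = 1359.46 − 1134.69 = 224.767; SEM = √224.767 = 14.992.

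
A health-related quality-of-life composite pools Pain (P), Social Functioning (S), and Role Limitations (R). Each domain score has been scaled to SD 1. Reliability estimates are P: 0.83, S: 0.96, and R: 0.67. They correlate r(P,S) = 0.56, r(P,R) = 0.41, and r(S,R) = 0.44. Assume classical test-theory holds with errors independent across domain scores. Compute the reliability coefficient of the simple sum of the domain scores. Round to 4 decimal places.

0.9072

Var(P+S+R) = 3 + 2·[0.56 + 0.41 + 0.44] = 3 + 2.82 = 5.82.
Because errors are independent across components, Cov(Tᵢ,Tⱼ) = Cov(Xᵢ,Xⱼ); the off-diagonal part of the true-score variance is the same as above.
True-score variance = [0.83 + 0.96 + 0.67] + 2.82 = 2.46 + 2.82 = 5.28.
Reliability = 5.28 / 5.82 = 0.9072.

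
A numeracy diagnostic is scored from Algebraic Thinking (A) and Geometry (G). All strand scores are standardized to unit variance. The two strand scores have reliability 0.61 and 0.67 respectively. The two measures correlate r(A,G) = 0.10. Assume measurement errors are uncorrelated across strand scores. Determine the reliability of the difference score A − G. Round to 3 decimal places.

0.600

Var(A−G) = 1 + 1 − 2·0.10 = 2 − 0.2 = 1.8.
With uncorrelated errors the cross-covariances are all true-score covariance, so they carry over unchanged; only the diagonal terms shrink to ρᵢσᵢ².
True-score variance = [0.61 + 0.67] − 0.2 = 1.28 − 0.2 = 1.08.
Reliability = 1.08 / 1.8 = 0.600.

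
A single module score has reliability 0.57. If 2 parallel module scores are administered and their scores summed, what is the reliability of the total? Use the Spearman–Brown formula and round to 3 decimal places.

0.726

ρ_k = kρ / (1 + (k−1)ρ) = 2·0.57 / (1 + 1·0.57) = 1.140 / 1.570 = 0.726.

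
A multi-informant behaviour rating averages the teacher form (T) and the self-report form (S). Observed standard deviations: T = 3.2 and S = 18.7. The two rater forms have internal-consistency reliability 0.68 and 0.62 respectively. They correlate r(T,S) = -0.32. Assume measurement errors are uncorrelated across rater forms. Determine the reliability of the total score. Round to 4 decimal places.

Var(T+S) = 3.2² + 18.7² + 2·[3.2·18.7·(-0.32)] = 359.93 − 38.2976 = 321.632.
With uncorrelated errors the cross-covariances are all true-score covariance, so they carry over unchanged; only the diagonal terms shrink to ρᵢσᵢ².
True-score variance = [3.2²·0.68 + 18.7²·0.62] − 38.2976 = 223.771 − 38.2976 = 185.473.
Reliability = 185.473 / 321.632 = 0.5767.

0.5767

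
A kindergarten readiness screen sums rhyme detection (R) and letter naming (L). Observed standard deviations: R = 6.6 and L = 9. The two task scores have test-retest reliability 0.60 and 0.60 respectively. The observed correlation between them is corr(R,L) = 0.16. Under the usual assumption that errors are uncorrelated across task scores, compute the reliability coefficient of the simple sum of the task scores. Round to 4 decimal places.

Var(R+L) = 6.6² + 9² + 2·[6.6·9·0.16] = 124.56 + 19.008 = 143.568.
Because errors are independent across components, Cov(Tᵢ,Tⱼ) = Cov(Xᵢ,Xⱼ); the off-diagonal part of the true-score variance is the same as above.
True-score variance = [6.6²·0.60 + 9²·0.60] + 19.008 = 74.736 + 19.008 = 93.744.
Reliability = 93.744 / 143.568 = 0.6530.

0.6530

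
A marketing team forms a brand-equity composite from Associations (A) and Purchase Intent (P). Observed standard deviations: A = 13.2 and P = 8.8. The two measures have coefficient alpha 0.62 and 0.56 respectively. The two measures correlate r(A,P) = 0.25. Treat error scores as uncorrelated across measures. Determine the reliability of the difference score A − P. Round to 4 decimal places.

0.4820

Var(A−P) = 13.2² + 8.8² − 2·13.2·8.8·0.25 = 251.68 − 58.08 = 193.6.
Under uncorrelated errors the observed covariances equal the true-score covariances, so only the own-variance terms attenuate.
True-score variance = [13.2²·0.62 + 8.8²·0.56] − 58.08 = 151.395 − 58.08 = 93.3152.
Reliability = 93.3152 / 193.6 = 0.4820.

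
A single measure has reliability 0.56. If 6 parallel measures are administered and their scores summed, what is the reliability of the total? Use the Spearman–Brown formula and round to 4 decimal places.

0.8842

ρ_k = kρ / (1 + (k−1)ρ) = 6·0.56 / (1 + 5·0.56) = 3.360 / 3.800 = 0.8842.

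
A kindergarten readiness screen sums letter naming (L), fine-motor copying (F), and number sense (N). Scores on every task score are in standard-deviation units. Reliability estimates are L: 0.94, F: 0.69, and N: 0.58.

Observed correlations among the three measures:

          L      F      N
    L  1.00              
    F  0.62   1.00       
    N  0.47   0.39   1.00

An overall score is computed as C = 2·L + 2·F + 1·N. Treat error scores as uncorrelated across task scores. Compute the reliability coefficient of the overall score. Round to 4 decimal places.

Var(C) = 2² + 2² + 1 + 2·[4·0.62 + 2·0.47 + 2·0.39] = 9 + 8.4 = 17.4.
With uncorrelated errors the cross-covariances are all true-score covariance, so they carry over unchanged; only the diagonal terms shrink to ρᵢσᵢ².
True-score variance = [2²·0.94 + 2²·0.69 + 0.58] + 8.4 = 7.1 + 8.4 = 15.5.
Reliability = 15.5 / 17.4 = 0.8908.

0.8908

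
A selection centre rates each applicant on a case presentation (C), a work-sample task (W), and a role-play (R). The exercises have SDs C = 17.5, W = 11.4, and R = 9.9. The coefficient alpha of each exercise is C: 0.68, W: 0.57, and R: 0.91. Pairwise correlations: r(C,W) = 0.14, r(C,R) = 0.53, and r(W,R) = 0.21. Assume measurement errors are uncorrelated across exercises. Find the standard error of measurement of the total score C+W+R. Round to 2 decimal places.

12.76

Var(total) = 534.22 + 286.906 = 821.126.
True-score variance = 371.516 + 286.906 = 658.423, so reliability = 0.8019.
Error variance = 821.126 − 658.423 = 162.704; SEM = √162.704 = 12.76.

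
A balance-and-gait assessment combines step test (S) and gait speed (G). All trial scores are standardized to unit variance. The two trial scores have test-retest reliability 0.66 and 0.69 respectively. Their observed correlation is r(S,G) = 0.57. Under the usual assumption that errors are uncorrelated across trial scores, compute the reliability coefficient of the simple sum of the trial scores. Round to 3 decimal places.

Var(S+G) = 2 + 2·[0.57] = 2 + 1.14 = 3.14.
Because errors are independent across components, Cov(Tᵢ,Tⱼ) = Cov(Xᵢ,Xⱼ); the off-diagonal part of the true-score variance is the same as above.
True-score variance = [0.66 + 0.69] + 1.14 = 1.35 + 1.14 = 2.49.
Reliability = 2.49 / 3.14 = 0.793.

0.793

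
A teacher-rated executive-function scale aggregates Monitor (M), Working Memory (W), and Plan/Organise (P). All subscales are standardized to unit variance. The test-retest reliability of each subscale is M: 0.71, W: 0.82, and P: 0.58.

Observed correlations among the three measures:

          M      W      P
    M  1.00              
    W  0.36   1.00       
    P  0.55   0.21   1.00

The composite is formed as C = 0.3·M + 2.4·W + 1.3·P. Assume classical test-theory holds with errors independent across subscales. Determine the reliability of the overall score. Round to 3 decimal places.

Var(C) = 0.3² + 2.4² + 1.3² + 2·[0.72·0.36 + 0.39·0.55 + 3.12·0.21] = 7.54 + 2.2578 = 9.7978.
Under uncorrelated errors the observed covariances equal the true-score covariances, so only the own-variance terms attenuate.
True-score variance = [0.3²·0.71 + 2.4²·0.82 + 1.3²·0.58] + 2.2578 = 5.7673 + 2.2578 = 8.0251.
Reliability = 8.0251 / 9.7978 = 0.819.

0.819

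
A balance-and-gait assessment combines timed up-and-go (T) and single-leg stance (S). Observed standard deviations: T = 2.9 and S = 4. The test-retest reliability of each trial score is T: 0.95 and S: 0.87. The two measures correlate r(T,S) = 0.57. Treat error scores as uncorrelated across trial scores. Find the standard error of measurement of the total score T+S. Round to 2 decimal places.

1.58

Var(total) = 24.41 + 13.224 = 37.634.
True-score variance = 21.9095 + 13.224 = 35.1335, so reliability = 0.9336.
Error variance = 37.634 − 35.1335 = 2.5005; SEM = √2.5005 = 1.58.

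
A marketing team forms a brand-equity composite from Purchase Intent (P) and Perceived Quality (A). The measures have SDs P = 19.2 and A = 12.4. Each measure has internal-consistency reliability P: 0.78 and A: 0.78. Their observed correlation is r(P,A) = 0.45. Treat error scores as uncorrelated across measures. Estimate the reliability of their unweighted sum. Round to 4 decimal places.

0.8440

Var(P+A) = 19.2² + 12.4² + 2·[19.2·12.4·0.45] = 522.4 + 214.272 = 736.672.
With uncorrelated errors the cross-covariances are all true-score covariance, so they carry over unchanged; only the diagonal terms shrink to ρᵢσᵢ².
True-score variance = [19.2²·0.78 + 12.4²·0.78] + 214.272 = 407.472 + 214.272 = 621.744.
Reliability = 621.744 / 736.672 = 0.8440.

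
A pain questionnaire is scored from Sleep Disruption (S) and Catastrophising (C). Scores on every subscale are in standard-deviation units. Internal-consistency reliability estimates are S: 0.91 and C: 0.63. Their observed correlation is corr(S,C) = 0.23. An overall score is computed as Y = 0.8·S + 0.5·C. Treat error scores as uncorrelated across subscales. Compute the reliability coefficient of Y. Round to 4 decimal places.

Var(Y) = 0.8² + 0.5² + 2·[0.4·0.23] = 0.89 + 0.184 = 1.074.
With uncorrelated errors the cross-covariances are all true-score covariance, so they carry over unchanged; only the diagonal terms shrink to ρᵢσᵢ².
True-score variance = [0.8²·0.91 + 0.5²·0.63] + 0.184 = 0.7399 + 0.184 = 0.9239.
Reliability = 0.9239 / 1.074 = 0.8602.

0.8602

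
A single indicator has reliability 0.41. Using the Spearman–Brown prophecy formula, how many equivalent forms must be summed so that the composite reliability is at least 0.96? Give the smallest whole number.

k ≥ ρ*(1−ρ₁)/(ρ₁(1−ρ*)) = 0.96·0.59 / (0.41·0.04) = 34.537.
Smallest integer k = 35.

35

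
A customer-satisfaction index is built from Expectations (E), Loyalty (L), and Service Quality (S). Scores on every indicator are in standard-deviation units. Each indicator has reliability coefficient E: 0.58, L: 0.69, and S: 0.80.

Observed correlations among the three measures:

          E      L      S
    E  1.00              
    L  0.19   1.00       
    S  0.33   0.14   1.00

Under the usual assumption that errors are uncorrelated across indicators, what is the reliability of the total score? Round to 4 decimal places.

0.7847

Var(E+L+S) = 3 + 2·[0.19 + 0.33 + 0.14] = 3 + 1.32 = 4.32.
Because errors are independent across components, Cov(Tᵢ,Tⱼ) = Cov(Xᵢ,Xⱼ); the off-diagonal part of the true-score variance is the same as above.
True-score variance = [0.58 + 0.69 + 0.80] + 1.32 = 2.07 + 1.32 = 3.39.
Reliability = 3.39 / 4.32 = 0.7847.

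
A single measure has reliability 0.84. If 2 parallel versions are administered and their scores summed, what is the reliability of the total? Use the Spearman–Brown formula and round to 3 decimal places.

ρ_k = kρ / (1 + (k−1)ρ) = 2·0.84 / (1 + 1·0.84) = 1.680 / 1.840 = 0.913.

0.913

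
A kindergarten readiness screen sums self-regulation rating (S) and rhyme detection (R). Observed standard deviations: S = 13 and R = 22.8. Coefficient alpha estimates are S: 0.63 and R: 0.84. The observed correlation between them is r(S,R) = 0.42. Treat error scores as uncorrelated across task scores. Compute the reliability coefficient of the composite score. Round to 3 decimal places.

Var(S+R) = 13² + 22.8² + 2·[13·22.8·0.42] = 688.84 + 248.976 = 937.816.
With uncorrelated errors the cross-covariances are all true-score covariance, so they carry over unchanged; only the diagonal terms shrink to ρᵢσᵢ².
True-score variance = [13²·0.63 + 22.8²·0.84] + 248.976 = 543.136 + 248.976 = 792.112.
Reliability = 792.112 / 937.816 = 0.845.

0.845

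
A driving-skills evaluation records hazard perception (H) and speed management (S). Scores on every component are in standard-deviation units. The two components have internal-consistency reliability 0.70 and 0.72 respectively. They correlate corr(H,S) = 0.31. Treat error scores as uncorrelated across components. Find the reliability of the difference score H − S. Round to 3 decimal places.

Var(H−S) = 1 + 1 − 2·0.31 = 2 − 0.62 = 1.38.
Under uncorrelated errors the observed covariances equal the true-score covariances, so only the own-variance terms attenuate.
True-score variance = [0.70 + 0.72] − 0.62 = 1.42 − 0.62 = 0.8.
Reliability = 0.8 / 1.38 = 0.580.

0.580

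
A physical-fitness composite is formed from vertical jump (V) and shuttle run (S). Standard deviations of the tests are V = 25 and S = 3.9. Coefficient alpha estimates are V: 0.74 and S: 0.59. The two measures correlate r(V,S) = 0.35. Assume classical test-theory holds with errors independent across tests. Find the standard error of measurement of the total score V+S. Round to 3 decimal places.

Var(total) = 640.21 + 68.25 = 708.46.
True-score variance = 471.474 + 68.25 = 539.724, so reliability = 0.7618.
Error variance = 708.46 − 539.724 = 168.736; SEM = √168.736 = 12.990.

12.990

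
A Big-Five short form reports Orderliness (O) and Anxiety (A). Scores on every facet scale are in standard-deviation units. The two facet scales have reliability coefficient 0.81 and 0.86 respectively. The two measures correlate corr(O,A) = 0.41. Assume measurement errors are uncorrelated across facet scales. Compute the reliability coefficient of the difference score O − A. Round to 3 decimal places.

Var(O−A) = 1 + 1 − 2·0.41 = 2 − 0.82 = 1.18.
Because errors are independent across components, Cov(Tᵢ,Tⱼ) = Cov(Xᵢ,Xⱼ); the off-diagonal part of the true-score variance is the same as above.
True-score variance = [0.81 + 0.86] − 0.82 = 1.67 − 0.82 = 0.85.
Reliability = 0.85 / 1.18 = 0.720.

0.720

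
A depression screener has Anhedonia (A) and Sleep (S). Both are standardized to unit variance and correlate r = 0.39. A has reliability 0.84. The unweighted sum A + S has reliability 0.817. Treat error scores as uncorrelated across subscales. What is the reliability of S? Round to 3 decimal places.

0.651

Var(A+S) = 2 + 2·0.39 = 2.780.
True-score variance = ρ_A + ρ_S + 2·0.39, so 0.817 = (0.84 + ρ_S + 0.78) / 2.780.
ρ_S = 0.817·2.780 − 0.84 − 0.78 = 0.651.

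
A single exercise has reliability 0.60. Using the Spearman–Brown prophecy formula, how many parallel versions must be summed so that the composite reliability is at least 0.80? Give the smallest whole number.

3

k ≥ ρ*(1−ρ₁)/(ρ₁(1−ρ*)) = 0.80·0.40 / (0.60·0.20) = 2.667.
Smallest integer k = 3.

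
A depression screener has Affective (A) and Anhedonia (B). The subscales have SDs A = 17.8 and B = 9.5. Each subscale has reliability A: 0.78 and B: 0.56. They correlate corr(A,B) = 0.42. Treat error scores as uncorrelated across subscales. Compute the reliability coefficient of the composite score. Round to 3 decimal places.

Var(A+B) = 17.8² + 9.5² + 2·[17.8·9.5·0.42] = 407.09 + 142.044 = 549.134.
Under uncorrelated errors the observed covariances equal the true-score covariances, so only the own-variance terms attenuate.
True-score variance = [17.8²·0.78 + 9.5²·0.56] + 142.044 = 297.675 + 142.044 = 439.719.
Reliability = 439.719 / 549.134 = 0.801.

0.801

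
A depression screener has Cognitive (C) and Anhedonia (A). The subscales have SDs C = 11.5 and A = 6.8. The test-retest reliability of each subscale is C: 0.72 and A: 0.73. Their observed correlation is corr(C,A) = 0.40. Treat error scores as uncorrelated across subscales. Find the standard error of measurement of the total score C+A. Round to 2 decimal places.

7.04

Var(total) = 178.49 + 62.56 = 241.05.
True-score variance = 128.975 + 62.56 = 191.535, so reliability = 0.7946.
Error variance = 241.05 − 191.535 = 49.5148; SEM = √49.5148 = 7.04.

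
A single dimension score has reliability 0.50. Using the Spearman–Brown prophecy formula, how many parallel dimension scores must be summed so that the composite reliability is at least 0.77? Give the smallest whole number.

k ≥ ρ*(1−ρ₁)/(ρ₁(1−ρ*)) = 0.77·0.50 / (0.50·0.23) = 3.348.
Smallest integer k = 4.

4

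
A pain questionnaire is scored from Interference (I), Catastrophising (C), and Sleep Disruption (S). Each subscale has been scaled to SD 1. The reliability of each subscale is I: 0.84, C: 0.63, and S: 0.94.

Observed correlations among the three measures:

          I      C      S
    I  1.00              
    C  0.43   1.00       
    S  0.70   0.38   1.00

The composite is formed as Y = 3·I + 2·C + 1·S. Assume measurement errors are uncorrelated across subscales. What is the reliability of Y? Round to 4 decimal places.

0.8802

Var(Y) = 3² + 2² + 1 + 2·[6·0.43 + 3·0.70 + 2·0.38] = 14 + 10.88 = 24.88.
Under uncorrelated errors the observed covariances equal the true-score covariances, so only the own-variance terms attenuate.
True-score variance = [3²·0.84 + 2²·0.63 + 0.94] + 10.88 = 11.02 + 10.88 = 21.9.
Reliability = 21.9 / 24.88 = 0.8802.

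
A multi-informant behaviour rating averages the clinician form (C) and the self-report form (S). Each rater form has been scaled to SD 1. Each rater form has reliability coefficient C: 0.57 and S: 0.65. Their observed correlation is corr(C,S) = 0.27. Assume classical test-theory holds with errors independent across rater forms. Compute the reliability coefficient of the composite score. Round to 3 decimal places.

0.693

Var(C+S) = 2 + 2·[0.27] = 2 + 0.54 = 2.54.
With uncorrelated errors the cross-covariances are all true-score covariance, so they carry over unchanged; only the diagonal terms shrink to ρᵢσᵢ².
True-score variance = [0.57 + 0.65] + 0.54 = 1.22 + 0.54 = 1.76.
Reliability = 1.76 / 2.54 = 0.693.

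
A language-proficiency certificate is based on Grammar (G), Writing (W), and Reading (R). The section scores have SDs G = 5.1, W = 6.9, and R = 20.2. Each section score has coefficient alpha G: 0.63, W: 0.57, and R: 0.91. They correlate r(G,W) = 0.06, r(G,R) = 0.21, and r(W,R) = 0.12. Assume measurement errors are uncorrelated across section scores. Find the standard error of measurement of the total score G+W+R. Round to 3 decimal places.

Var(total) = 481.66 + 80.9424 = 562.602.
True-score variance = 414.84 + 80.9424 = 495.783, so reliability = 0.8812.
Error variance = 562.602 − 495.783 = 66.8196; SEM = √66.8196 = 8.174.

8.174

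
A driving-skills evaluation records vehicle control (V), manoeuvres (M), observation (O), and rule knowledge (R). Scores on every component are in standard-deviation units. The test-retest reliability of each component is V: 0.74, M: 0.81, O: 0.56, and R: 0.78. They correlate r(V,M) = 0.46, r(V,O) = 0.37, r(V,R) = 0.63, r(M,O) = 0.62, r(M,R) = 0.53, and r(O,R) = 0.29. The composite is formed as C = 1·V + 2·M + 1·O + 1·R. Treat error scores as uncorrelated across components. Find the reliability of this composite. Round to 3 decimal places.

Var(C) = 1 + 2² + 1 + 1 + 2·[2·0.46 + 0.37 + 0.63 + 2·0.62 + 2·0.53 + 0.29] = 7 + 9.02 = 16.02.
Because errors are independent across components, Cov(Tᵢ,Tⱼ) = Cov(Xᵢ,Xⱼ); the off-diagonal part of the true-score variance is the same as above.
True-score variance = [0.74 + 2²·0.81 + 0.56 + 0.78] + 9.02 = 5.32 + 9.02 = 14.34.
Reliability = 14.34 / 16.02 = 0.895.

0.895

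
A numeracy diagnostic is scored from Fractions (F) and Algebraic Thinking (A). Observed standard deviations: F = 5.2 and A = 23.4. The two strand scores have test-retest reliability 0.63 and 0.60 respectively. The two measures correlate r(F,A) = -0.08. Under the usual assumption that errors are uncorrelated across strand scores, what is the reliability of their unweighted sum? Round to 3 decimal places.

0.587

Var(F+A) = 5.2² + 23.4² + 2·[5.2·23.4·(-0.08)] = 574.6 − 19.4688 = 555.131.
Under uncorrelated errors the observed covariances equal the true-score covariances, so only the own-variance terms attenuate.
True-score variance = [5.2²·0.63 + 23.4²·0.60] − 19.4688 = 345.571 − 19.4688 = 326.102.
Reliability = 326.102 / 555.131 = 0.587.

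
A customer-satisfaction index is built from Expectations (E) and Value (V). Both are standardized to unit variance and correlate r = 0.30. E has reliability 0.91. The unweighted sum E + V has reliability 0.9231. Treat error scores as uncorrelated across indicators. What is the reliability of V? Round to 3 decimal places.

0.890

Var(E+V) = 2 + 2·0.30 = 2.600.
True-score variance = ρ_E + ρ_V + 2·0.30, so 0.9231 = (0.91 + ρ_V + 0.60) / 2.600.
ρ_V = 0.9231·2.600 − 0.91 − 0.60 = 0.890.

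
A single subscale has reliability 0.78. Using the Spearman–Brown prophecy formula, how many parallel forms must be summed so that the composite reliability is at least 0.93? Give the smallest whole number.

4

k ≥ ρ*(1−ρ₁)/(ρ₁(1−ρ*)) = 0.93·0.22 / (0.78·0.07) = 3.747.
Smallest integer k = 4.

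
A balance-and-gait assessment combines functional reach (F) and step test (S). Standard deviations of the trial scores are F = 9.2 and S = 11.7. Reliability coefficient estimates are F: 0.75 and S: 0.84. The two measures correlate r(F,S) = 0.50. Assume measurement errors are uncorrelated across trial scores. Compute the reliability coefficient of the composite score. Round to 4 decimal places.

Var(F+S) = 9.2² + 11.7² + 2·[9.2·11.7·0.50] = 221.53 + 107.64 = 329.17.
Because errors are independent across components, Cov(Tᵢ,Tⱼ) = Cov(Xᵢ,Xⱼ); the off-diagonal part of the true-score variance is the same as above.
True-score variance = [9.2²·0.75 + 11.7²·0.84] + 107.64 = 178.468 + 107.64 = 286.108.
Reliability = 286.108 / 329.17 = 0.8692.

0.8692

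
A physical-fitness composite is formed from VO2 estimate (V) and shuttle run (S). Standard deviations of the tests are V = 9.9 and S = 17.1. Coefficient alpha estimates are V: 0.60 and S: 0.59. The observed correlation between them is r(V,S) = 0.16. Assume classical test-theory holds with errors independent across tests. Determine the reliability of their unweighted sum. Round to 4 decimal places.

Var(V+S) = 9.9² + 17.1² + 2·[9.9·17.1·0.16] = 390.42 + 54.1728 = 444.593.
Under uncorrelated errors the observed covariances equal the true-score covariances, so only the own-variance terms attenuate.
True-score variance = [9.9²·0.60 + 17.1²·0.59] + 54.1728 = 231.328 + 54.1728 = 285.501.
Reliability = 285.501 / 444.593 = 0.6422.

0.6422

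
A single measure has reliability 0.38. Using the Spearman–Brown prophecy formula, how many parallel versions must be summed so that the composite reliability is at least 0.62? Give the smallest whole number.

k ≥ ρ*(1−ρ₁)/(ρ₁(1−ρ*)) = 0.62·0.62 / (0.38·0.38) = 2.662.
Smallest integer k = 3.

3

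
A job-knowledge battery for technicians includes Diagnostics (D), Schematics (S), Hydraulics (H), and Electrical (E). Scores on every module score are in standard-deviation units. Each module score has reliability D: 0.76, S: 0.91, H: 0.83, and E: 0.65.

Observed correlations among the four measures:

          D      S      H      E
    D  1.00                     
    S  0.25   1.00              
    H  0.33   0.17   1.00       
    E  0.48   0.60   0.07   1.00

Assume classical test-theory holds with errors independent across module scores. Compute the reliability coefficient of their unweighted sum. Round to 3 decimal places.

Var(D+S+H+E) = 4 + 2·[0.25 + 0.33 + 0.48 + 0.17 + 0.60 + 0.07] = 4 + 3.8 = 7.8.
Under uncorrelated errors the observed covariances equal the true-score covariances, so only the own-variance terms attenuate.
True-score variance = [0.76 + 0.91 + 0.83 + 0.65] + 3.8 = 3.15 + 3.8 = 6.95.
Reliability = 6.95 / 7.8 = 0.891.

0.891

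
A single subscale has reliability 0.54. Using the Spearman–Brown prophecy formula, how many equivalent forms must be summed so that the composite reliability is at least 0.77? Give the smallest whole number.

3

k ≥ ρ*(1−ρ₁)/(ρ₁(1−ρ*)) = 0.77·0.46 / (0.54·0.23) = 2.852.
Smallest integer k = 3.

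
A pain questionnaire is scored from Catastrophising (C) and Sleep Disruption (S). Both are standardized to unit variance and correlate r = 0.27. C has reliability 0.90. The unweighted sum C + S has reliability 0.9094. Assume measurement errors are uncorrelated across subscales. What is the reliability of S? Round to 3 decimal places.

Var(C+S) = 2 + 2·0.27 = 2.540.
True-score variance = ρ_C + ρ_S + 2·0.27, so 0.9094 = (0.90 + ρ_S + 0.54) / 2.540.
ρ_S = 0.9094·2.540 − 0.90 − 0.54 = 0.870.

0.870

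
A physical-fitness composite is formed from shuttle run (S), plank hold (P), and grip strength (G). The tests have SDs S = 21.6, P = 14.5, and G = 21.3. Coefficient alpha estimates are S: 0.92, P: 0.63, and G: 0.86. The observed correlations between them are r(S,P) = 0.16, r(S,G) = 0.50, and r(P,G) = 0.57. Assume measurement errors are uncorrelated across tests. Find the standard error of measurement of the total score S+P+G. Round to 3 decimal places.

Var(total) = 1130.5 + 912.393 = 2042.89.
True-score variance = 951.866 + 912.393 = 1864.26, so reliability = 0.9126.
Error variance = 2042.89 − 1864.26 = 178.634; SEM = √178.634 = 13.365.

13.365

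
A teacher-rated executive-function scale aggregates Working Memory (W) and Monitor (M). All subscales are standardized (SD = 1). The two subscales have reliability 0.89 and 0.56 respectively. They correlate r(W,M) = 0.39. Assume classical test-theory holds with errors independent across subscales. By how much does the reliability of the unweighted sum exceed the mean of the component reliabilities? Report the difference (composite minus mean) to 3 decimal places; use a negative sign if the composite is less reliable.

Var(sum) = 2 + 0.78 = 2.78; true-score variance = 1.45 + 0.78 = 2.23; composite reliability = 0.8022.
Mean component reliability = 0.7250.
Difference = 0.8022 − 0.7250 = 0.077.

0.077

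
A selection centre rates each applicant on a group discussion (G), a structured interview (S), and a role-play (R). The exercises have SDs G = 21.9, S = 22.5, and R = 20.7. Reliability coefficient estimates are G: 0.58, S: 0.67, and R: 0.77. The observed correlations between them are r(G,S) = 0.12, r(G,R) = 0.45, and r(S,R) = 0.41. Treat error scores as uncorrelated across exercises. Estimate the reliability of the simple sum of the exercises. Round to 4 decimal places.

0.7989

Var(G+S+R) = 21.9² + 22.5² + 20.7² + 2·[21.9·22.5·0.12 + 21.9·20.7·0.45 + 22.5·20.7·0.41] = 1414.35 + 908.172 = 2322.52.
With uncorrelated errors the cross-covariances are all true-score covariance, so they carry over unchanged; only the diagonal terms shrink to ρᵢσᵢ².
True-score variance = [21.9²·0.58 + 22.5²·0.67 + 20.7²·0.77] + 908.172 = 947.299 + 908.172 = 1855.47.
Reliability = 1855.47 / 2322.52 = 0.7989.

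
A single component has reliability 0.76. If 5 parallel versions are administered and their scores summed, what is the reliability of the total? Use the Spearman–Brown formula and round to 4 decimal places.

ρ_k = kρ / (1 + (k−1)ρ) = 5·0.76 / (1 + 4·0.76) = 3.800 / 4.040 = 0.9406.

0.9406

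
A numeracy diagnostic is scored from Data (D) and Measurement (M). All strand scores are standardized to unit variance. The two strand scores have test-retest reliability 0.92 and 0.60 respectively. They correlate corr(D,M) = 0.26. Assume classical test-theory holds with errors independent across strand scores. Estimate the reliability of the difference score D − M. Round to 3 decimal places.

Var(D−M) = 1 + 1 − 2·0.26 = 2 − 0.52 = 1.48.
Under uncorrelated errors the observed covariances equal the true-score covariances, so only the own-variance terms attenuate.
True-score variance = [0.92 + 0.60] − 0.52 = 1.52 − 0.52 = 1.
Reliability = 1 / 1.48 = 0.676.

0.676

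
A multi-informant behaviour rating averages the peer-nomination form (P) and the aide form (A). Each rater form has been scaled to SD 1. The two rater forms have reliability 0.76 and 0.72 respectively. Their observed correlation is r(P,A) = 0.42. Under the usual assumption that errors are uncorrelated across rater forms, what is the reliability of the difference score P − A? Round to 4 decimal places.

0.5517

Var(P−A) = 1 + 1 − 2·0.42 = 2 − 0.84 = 1.16.
With uncorrelated errors the cross-covariances are all true-score covariance, so they carry over unchanged; only the diagonal terms shrink to ρᵢσᵢ².
True-score variance = [0.76 + 0.72] − 0.84 = 1.48 − 0.84 = 0.64.
Reliability = 0.64 / 1.16 = 0.5517.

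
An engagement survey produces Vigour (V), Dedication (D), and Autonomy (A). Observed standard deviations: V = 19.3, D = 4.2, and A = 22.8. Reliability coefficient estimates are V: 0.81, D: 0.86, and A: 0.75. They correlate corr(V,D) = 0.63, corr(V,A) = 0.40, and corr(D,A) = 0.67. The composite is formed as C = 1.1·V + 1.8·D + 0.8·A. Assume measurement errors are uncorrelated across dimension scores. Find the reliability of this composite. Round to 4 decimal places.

0.8850

Var(C) = 1.1²·19.3² + 1.8²·4.2² + 0.8²·22.8² + 2·[1.98·19.3·4.2·0.63 + 0.88·19.3·22.8·0.40 + 1.44·4.2·22.8·0.67] = 840.564 + 696.795 = 1537.36.
Under uncorrelated errors the observed covariances equal the true-score covariances, so only the own-variance terms attenuate.
True-score variance = [1.1²·19.3²·0.81 + 1.8²·4.2²·0.86 + 0.8²·22.8²·0.75] + 696.795 = 663.753 + 696.795 = 1360.55.
Reliability = 1360.55 / 1537.36 = 0.8850.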